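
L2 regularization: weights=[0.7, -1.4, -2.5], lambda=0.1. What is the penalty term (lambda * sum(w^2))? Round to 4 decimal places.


Squaring each weight:
0.7^2 = 0.49
(-1.4)^2 = 1.96
(-2.5)^2 = 6.25
Sum of squares = 8.7
Penalty = 0.1 * 8.7 = 0.8700

0.8700


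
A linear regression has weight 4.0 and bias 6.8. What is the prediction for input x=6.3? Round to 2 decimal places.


y = 4.0 * 6.3 + (6.8)
= 25.2 + (6.8)
= 32.00

32.00


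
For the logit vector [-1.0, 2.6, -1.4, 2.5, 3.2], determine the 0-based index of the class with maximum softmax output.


Softmax is a monotonic transformation, so it preserves the argmax.
We need to find the index of the maximum logit.
Index 0: -1.0
Index 1: 2.6
Index 2: -1.4
Index 3: 2.5
Index 4: 3.2
Maximum logit = 3.2 at index 4

4


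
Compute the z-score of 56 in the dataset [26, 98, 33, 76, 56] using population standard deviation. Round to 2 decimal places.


Mean = (26 + 98 + 33 + 76 + 56) / 5 = 57.8
Variance = sum((x_i - mean)^2) / n = 715.36
Std = sqrt(715.36) = 26.7462
Z = (x - mean) / std
= (56 - 57.8) / 26.7462
= -1.8 / 26.7462
= -0.07

-0.07


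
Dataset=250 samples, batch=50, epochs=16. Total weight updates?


Iterations per epoch = 250 / 50 = 5
Total updates = iterations_per_epoch * epochs
= 5 * 16
= 80

80


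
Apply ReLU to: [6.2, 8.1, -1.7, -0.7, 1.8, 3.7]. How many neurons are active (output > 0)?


ReLU(x) = max(0, x) for each element:
ReLU(6.2) = 6.2
ReLU(8.1) = 8.1
ReLU(-1.7) = 0
ReLU(-0.7) = 0
ReLU(1.8) = 1.8
ReLU(3.7) = 3.7
Active neurons (>0): 4

4


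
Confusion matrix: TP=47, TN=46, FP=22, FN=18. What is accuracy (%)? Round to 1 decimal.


Accuracy = (TP + TN) / (TP + TN + FP + FN) * 100
= (47 + 46) / (47 + 46 + 22 + 18)
= 93 / 133
= 0.6992
= 69.9%

69.9


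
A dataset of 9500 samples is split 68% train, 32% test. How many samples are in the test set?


Train samples = 9500 * 68% = 6460
Test samples = 9500 - 6460
= 3040

3040


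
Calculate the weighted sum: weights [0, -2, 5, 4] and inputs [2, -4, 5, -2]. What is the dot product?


Element-wise products:
0 * 2 = 0
-2 * -4 = 8
5 * 5 = 25
4 * -2 = -8
Sum = 0 + 8 + 25 + -8
= 25

25


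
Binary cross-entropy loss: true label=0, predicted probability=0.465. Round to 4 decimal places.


For y=0: Loss = -log(1-p)
= -log(1 - 0.465)
= -log(0.535)
= -(-0.6255)
= 0.6255

0.6255


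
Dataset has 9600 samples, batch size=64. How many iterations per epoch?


Iterations per epoch = dataset_size / batch_size
= 9600 / 64
= 150

150


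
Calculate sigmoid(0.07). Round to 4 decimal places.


sigmoid(z) = 1 / (1 + exp(-z))
exp(-(0.07)) = exp(-0.07) = 0.9324
1 + 0.9324 = 1.9324
1 / 1.9324 = 0.5175

0.5175


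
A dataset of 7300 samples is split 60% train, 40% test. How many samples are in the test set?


Train samples = 7300 * 60% = 4380
Test samples = 7300 - 4380
= 2920

2920


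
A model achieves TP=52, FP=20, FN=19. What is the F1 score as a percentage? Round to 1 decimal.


Precision = TP / (TP + FP) = 52 / 72 = 0.7222
Recall = TP / (TP + FN) = 52 / 71 = 0.7324
F1 = 2 * P * R / (P + R)
= 2 * 0.7222 * 0.7324 / (0.7222 + 0.7324)
= 1.0579 / 1.4546
= 0.7273
As percentage: 72.7%

72.7


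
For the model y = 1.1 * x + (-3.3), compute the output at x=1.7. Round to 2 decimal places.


y = 1.1 * 1.7 + (-3.3)
= 1.87 + (-3.3)
= -1.43

-1.43


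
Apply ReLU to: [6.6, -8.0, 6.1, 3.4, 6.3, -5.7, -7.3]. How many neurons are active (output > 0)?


ReLU(x) = max(0, x) for each element:
ReLU(6.6) = 6.6
ReLU(-8.0) = 0
ReLU(6.1) = 6.1
ReLU(3.4) = 3.4
ReLU(6.3) = 6.3
ReLU(-5.7) = 0
ReLU(-7.3) = 0
Active neurons (>0): 4

4


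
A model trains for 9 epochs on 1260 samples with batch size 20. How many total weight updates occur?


Iterations per epoch = 1260 / 20 = 63
Total updates = iterations_per_epoch * epochs
= 63 * 9
= 567

567


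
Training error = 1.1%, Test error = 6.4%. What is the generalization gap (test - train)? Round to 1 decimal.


Generalization gap = test_error - train_error
= 6.4 - 1.1
= 5.3%
A moderate gap.

5.3


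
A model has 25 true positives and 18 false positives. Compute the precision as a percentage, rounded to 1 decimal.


Precision = TP / (TP + FP) * 100
= 25 / (25 + 18)
= 25 / 43
= 0.5814
= 58.1%

58.1


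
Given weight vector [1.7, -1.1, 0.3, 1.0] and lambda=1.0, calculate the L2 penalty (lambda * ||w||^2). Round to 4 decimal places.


Squaring each weight:
1.7^2 = 2.89
(-1.1)^2 = 1.21
0.3^2 = 0.09
1.0^2 = 1.0
Sum of squares = 5.19
Penalty = 1.0 * 5.19 = 5.1900

5.1900


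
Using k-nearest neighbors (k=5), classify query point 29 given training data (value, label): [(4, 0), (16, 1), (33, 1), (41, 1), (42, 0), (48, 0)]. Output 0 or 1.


Distances from query 29:
Point 33 (class 1): distance = 4
Point 41 (class 1): distance = 12
Point 42 (class 0): distance = 13
Point 16 (class 1): distance = 13
Point 48 (class 0): distance = 19
K=5 nearest neighbors: classes = [1, 1, 0, 1, 0]
Votes for class 1: 3 / 5
Majority vote => class 1

1


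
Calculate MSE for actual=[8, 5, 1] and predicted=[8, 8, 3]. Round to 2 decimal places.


Differences: [0, -3, -2]
Squared errors: [0, 9, 4]
Sum of squared errors = 13
MSE = 13 / 3 = 4.33

4.33


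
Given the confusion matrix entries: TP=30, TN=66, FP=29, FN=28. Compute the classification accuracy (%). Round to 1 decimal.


Accuracy = (TP + TN) / (TP + TN + FP + FN) * 100
= (30 + 66) / (30 + 66 + 29 + 28)
= 96 / 153
= 0.6275
= 62.7%

62.7


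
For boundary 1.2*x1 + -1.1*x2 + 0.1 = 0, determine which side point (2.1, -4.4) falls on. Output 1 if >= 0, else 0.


Compute 1.2 * 2.1 + -1.1 * -4.4 + 0.1
= 2.52 + 4.84 + 0.1
= 7.46
Since 7.46 >= 0, the point is on the positive side.

1


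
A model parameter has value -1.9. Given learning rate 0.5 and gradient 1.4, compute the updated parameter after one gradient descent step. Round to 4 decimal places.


w_new = w_old - lr * gradient
= -1.9 - 0.5 * 1.4
= -1.9 - (0.7)
= -2.6000

-2.6000


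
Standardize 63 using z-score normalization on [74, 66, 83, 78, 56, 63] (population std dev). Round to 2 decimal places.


Mean = (74 + 66 + 83 + 78 + 56 + 63) / 6 = 70.0
Variance = sum((x_i - mean)^2) / n = 85.0
Std = sqrt(85.0) = 9.2195
Z = (x - mean) / std
= (63 - 70.0) / 9.2195
= -7.0 / 9.2195
= -0.76

-0.76


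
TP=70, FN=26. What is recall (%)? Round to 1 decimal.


Recall = TP / (TP + FN) * 100
= 70 / (70 + 26)
= 70 / 96
= 0.7292
= 72.9%

72.9


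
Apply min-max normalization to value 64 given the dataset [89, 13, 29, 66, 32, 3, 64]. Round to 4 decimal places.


Min = 3, Max = 89
Range = 89 - 3 = 86
Scaled = (x - min) / (max - min)
= (64 - 3) / 86
= 61 / 86
= 0.7093

0.7093


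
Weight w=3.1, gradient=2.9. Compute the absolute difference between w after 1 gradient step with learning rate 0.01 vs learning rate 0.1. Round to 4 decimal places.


With lr=0.01: w_new = 3.1 - 0.01 * 2.9 = 3.071
With lr=0.1: w_new = 3.1 - 0.1 * 2.9 = 2.81
Absolute difference = |3.071 - 2.81|
= 0.2610

0.2610


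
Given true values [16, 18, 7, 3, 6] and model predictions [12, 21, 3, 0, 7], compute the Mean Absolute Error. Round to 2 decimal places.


Absolute errors: [4, 3, 4, 3, 1]
Sum of absolute errors = 15
MAE = 15 / 5 = 3.00

3.00


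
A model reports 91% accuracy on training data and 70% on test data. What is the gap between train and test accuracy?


Gap = train_accuracy - test_accuracy
= 91 - 70
= 21%
This large gap strongly indicates overfitting.

21


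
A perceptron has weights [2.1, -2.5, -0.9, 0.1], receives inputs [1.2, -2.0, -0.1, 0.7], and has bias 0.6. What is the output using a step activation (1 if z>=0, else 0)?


z = w . x + b
= 2.1*1.2 + -2.5*-2.0 + -0.9*-0.1 + 0.1*0.7 + 0.6
= 2.52 + 5.0 + 0.09 + 0.07 + 0.6
= 7.68 + 0.6
= 8.28
Since z = 8.28 >= 0, output = 1

1


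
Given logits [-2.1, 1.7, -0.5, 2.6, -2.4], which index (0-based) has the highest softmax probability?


Softmax is a monotonic transformation, so it preserves the argmax.
We need to find the index of the maximum logit.
Index 0: -2.1
Index 1: 1.7
Index 2: -0.5
Index 3: 2.6
Index 4: -2.4
Maximum logit = 2.6 at index 3

3


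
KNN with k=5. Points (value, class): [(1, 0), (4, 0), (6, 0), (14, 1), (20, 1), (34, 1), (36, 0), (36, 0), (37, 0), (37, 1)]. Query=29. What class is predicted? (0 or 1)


Distances from query 29:
Point 34 (class 1): distance = 5
Point 36 (class 0): distance = 7
Point 36 (class 0): distance = 7
Point 37 (class 0): distance = 8
Point 37 (class 1): distance = 8
K=5 nearest neighbors: classes = [1, 0, 0, 0, 1]
Votes for class 1: 2 / 5
Majority vote => class 0

0


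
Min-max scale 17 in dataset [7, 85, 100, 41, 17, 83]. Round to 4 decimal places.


Min = 7, Max = 100
Range = 100 - 7 = 93
Scaled = (x - min) / (max - min)
= (17 - 7) / 93
= 10 / 93
= 0.1075

0.1075


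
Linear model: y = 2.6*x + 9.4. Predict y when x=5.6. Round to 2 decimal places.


y = 2.6 * 5.6 + (9.4)
= 14.56 + (9.4)
= 23.96

23.96


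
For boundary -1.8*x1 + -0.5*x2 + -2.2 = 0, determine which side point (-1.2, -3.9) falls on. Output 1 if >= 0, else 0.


Compute -1.8 * -1.2 + -0.5 * -3.9 + -2.2
= 2.16 + 1.95 + -2.2
= 1.91
Since 1.91 >= 0, the point is on the positive side.

1


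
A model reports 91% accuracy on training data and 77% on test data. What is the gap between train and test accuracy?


Gap = train_accuracy - test_accuracy
= 91 - 77
= 14%
This gap suggests the model is overfitting.

14


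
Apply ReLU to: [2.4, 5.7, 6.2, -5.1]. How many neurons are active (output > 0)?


ReLU(x) = max(0, x) for each element:
ReLU(2.4) = 2.4
ReLU(5.7) = 5.7
ReLU(6.2) = 6.2
ReLU(-5.1) = 0
Active neurons (>0): 3

3


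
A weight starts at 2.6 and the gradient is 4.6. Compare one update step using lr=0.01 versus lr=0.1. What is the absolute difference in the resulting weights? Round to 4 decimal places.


With lr=0.01: w_new = 2.6 - 0.01 * 4.6 = 2.554
With lr=0.1: w_new = 2.6 - 0.1 * 4.6 = 2.14
Absolute difference = |2.554 - 2.14|
= 0.4140

0.4140


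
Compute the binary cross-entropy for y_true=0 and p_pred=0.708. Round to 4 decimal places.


For y=0: Loss = -log(1-p)
= -log(1 - 0.708)
= -log(0.292)
= -(-1.231)
= 1.2310

1.2310


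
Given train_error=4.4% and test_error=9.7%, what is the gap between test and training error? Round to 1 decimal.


Generalization gap = test_error - train_error
= 9.7 - 4.4
= 5.3%
A moderate gap.

5.3


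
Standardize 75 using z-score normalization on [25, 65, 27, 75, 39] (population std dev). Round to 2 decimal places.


Mean = (25 + 65 + 27 + 75 + 39) / 5 = 46.2
Variance = sum((x_i - mean)^2) / n = 410.56
Std = sqrt(410.56) = 20.2623
Z = (x - mean) / std
= (75 - 46.2) / 20.2623
= 28.8 / 20.2623
= 1.42

1.42


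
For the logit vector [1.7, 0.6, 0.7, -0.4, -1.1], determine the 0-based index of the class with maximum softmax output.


Softmax is a monotonic transformation, so it preserves the argmax.
We need to find the index of the maximum logit.
Index 0: 1.7
Index 1: 0.6
Index 2: 0.7
Index 3: -0.4
Index 4: -1.1
Maximum logit = 1.7 at index 0

0


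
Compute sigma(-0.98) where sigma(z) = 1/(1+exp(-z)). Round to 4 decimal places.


sigmoid(z) = 1 / (1 + exp(-z))
exp(-(-0.98)) = exp(0.98) = 2.6645
1 + 2.6645 = 3.6645
1 / 3.6645 = 0.2729

0.2729


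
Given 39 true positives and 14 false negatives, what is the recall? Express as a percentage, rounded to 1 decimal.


Recall = TP / (TP + FN) * 100
= 39 / (39 + 14)
= 39 / 53
= 0.7358
= 73.6%

73.6


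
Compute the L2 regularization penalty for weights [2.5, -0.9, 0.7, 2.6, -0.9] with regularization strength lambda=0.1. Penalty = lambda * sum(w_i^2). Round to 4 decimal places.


Squaring each weight:
2.5^2 = 6.25
(-0.9)^2 = 0.81
0.7^2 = 0.49
2.6^2 = 6.76
(-0.9)^2 = 0.81
Sum of squares = 15.12
Penalty = 0.1 * 15.12 = 1.5120

1.5120


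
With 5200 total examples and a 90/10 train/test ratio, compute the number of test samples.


Train samples = 5200 * 90% = 4680
Test samples = 5200 - 4680
= 520

520


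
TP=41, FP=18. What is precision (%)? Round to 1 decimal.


Precision = TP / (TP + FP) * 100
= 41 / (41 + 18)
= 41 / 59
= 0.6949
= 69.5%

69.5


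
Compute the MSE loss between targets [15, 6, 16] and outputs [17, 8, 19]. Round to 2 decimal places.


Differences: [-2, -2, -3]
Squared errors: [4, 4, 9]
Sum of squared errors = 17
MSE = 17 / 3 = 5.67

5.67


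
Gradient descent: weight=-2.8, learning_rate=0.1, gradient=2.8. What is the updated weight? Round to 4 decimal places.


w_new = w_old - lr * gradient
= -2.8 - 0.1 * 2.8
= -2.8 - (0.28)
= -3.0800

-3.0800


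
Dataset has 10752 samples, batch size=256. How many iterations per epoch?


Iterations per epoch = dataset_size / batch_size
= 10752 / 256
= 42

42


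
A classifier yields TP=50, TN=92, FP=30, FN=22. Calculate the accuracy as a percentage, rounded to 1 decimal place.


Accuracy = (TP + TN) / (TP + TN + FP + FN) * 100
= (50 + 92) / (50 + 92 + 30 + 22)
= 142 / 194
= 0.732
= 73.2%

73.2


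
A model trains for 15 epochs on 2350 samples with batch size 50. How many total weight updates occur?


Iterations per epoch = 2350 / 50 = 47
Total updates = iterations_per_epoch * epochs
= 47 * 15
= 705

705


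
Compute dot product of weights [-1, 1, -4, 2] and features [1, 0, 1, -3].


Element-wise products:
-1 * 1 = -1
1 * 0 = 0
-4 * 1 = -4
2 * -3 = -6
Sum = -1 + 0 + -4 + -6
= -11

-11


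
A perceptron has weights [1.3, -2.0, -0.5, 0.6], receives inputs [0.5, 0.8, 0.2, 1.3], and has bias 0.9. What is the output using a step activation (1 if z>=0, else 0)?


z = w . x + b
= 1.3*0.5 + -2.0*0.8 + -0.5*0.2 + 0.6*1.3 + 0.9
= 0.65 + -1.6 + -0.1 + 0.78 + 0.9
= -0.27 + 0.9
= 0.63
Since z = 0.63 >= 0, output = 1

1


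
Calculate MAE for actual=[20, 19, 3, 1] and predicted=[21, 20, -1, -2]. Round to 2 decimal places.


Absolute errors: [1, 1, 4, 3]
Sum of absolute errors = 9
MAE = 9 / 4 = 2.25

2.25


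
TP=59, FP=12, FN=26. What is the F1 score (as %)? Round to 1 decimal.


Precision = TP / (TP + FP) = 59 / 71 = 0.831
Recall = TP / (TP + FN) = 59 / 85 = 0.6941
F1 = 2 * P * R / (P + R)
= 2 * 0.831 * 0.6941 / (0.831 + 0.6941)
= 1.1536 / 1.5251
= 0.7564
As percentage: 75.6%

75.6


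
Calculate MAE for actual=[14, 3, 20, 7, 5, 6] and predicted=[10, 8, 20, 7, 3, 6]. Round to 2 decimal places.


Absolute errors: [4, 5, 0, 0, 2, 0]
Sum of absolute errors = 11
MAE = 11 / 6 = 1.83

1.83


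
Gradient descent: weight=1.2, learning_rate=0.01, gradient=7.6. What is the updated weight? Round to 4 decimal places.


w_new = w_old - lr * gradient
= 1.2 - 0.01 * 7.6
= 1.2 - (0.076)
= 1.1240

1.1240


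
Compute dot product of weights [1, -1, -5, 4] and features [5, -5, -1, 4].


Element-wise products:
1 * 5 = 5
-1 * -5 = 5
-5 * -1 = 5
4 * 4 = 16
Sum = 5 + 5 + 5 + 16
= 31

31


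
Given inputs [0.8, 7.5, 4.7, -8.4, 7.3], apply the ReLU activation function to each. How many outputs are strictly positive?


ReLU(x) = max(0, x) for each element:
ReLU(0.8) = 0.8
ReLU(7.5) = 7.5
ReLU(4.7) = 4.7
ReLU(-8.4) = 0
ReLU(7.3) = 7.3
Active neurons (>0): 4

4


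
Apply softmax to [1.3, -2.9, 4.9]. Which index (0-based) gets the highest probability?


Softmax is a monotonic transformation, so it preserves the argmax.
We need to find the index of the maximum logit.
Index 0: 1.3
Index 1: -2.9
Index 2: 4.9
Maximum logit = 4.9 at index 2

2


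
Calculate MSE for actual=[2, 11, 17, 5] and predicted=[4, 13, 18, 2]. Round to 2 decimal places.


Differences: [-2, -2, -1, 3]
Squared errors: [4, 4, 1, 9]
Sum of squared errors = 18
MSE = 18 / 4 = 4.50

4.50


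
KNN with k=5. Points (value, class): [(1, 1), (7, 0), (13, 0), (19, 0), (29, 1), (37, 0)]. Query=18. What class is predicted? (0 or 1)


Distances from query 18:
Point 19 (class 0): distance = 1
Point 13 (class 0): distance = 5
Point 7 (class 0): distance = 11
Point 29 (class 1): distance = 11
Point 1 (class 1): distance = 17
K=5 nearest neighbors: classes = [0, 0, 0, 1, 1]
Votes for class 1: 2 / 5
Majority vote => class 0

0


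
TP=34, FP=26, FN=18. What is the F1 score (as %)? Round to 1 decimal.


Precision = TP / (TP + FP) = 34 / 60 = 0.5667
Recall = TP / (TP + FN) = 34 / 52 = 0.6538
F1 = 2 * P * R / (P + R)
= 2 * 0.5667 * 0.6538 / (0.5667 + 0.6538)
= 0.741 / 1.2205
= 0.6071
As percentage: 60.7%

60.7


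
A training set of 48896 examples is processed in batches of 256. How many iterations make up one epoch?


Iterations per epoch = dataset_size / batch_size
= 48896 / 256
= 191

191


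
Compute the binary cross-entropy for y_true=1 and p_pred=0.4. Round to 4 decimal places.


For y=1: Loss = -log(p)
= -log(0.4)
= -(-0.9163)
= 0.9163

0.9163


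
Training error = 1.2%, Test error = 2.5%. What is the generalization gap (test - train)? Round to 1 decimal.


Generalization gap = test_error - train_error
= 2.5 - 1.2
= 1.3%
A small gap suggests good generalization.

1.3


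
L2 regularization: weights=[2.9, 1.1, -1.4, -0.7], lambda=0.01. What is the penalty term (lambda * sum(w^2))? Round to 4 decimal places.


Squaring each weight:
2.9^2 = 8.41
1.1^2 = 1.21
(-1.4)^2 = 1.96
(-0.7)^2 = 0.49
Sum of squares = 12.07
Penalty = 0.01 * 12.07 = 0.1207

0.1207


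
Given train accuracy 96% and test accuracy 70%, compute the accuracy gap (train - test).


Gap = train_accuracy - test_accuracy
= 96 - 70
= 26%
This large gap strongly indicates overfitting.

26


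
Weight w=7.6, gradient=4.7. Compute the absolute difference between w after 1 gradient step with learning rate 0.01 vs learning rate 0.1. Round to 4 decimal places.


With lr=0.01: w_new = 7.6 - 0.01 * 4.7 = 7.553
With lr=0.1: w_new = 7.6 - 0.1 * 4.7 = 7.13
Absolute difference = |7.553 - 7.13|
= 0.4230

0.4230


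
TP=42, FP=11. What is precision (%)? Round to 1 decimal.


Precision = TP / (TP + FP) * 100
= 42 / (42 + 11)
= 42 / 53
= 0.7925
= 79.2%

79.2


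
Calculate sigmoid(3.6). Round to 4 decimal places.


sigmoid(z) = 1 / (1 + exp(-z))
exp(-(3.6)) = exp(-3.6) = 0.0273
1 + 0.0273 = 1.0273
1 / 1.0273 = 0.9734

0.9734


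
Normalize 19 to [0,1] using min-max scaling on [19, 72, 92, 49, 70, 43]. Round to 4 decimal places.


Min = 19, Max = 92
Range = 92 - 19 = 73
Scaled = (x - min) / (max - min)
= (19 - 19) / 73
= 0 / 73
= 0.0000

0.0000


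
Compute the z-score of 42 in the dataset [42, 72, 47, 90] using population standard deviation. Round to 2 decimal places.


Mean = (42 + 72 + 47 + 90) / 4 = 62.75
Variance = sum((x_i - mean)^2) / n = 376.6875
Std = sqrt(376.6875) = 19.4084
Z = (x - mean) / std
= (42 - 62.75) / 19.4084
= -20.75 / 19.4084
= -1.07

-1.07


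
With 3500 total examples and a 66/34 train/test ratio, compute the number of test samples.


Train samples = 3500 * 66% = 2310
Test samples = 3500 - 2310
= 1190

1190


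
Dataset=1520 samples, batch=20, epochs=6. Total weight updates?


Iterations per epoch = 1520 / 20 = 76
Total updates = iterations_per_epoch * epochs
= 76 * 6
= 456

456


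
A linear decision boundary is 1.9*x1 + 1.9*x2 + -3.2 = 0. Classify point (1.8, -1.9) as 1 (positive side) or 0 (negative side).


Compute 1.9 * 1.8 + 1.9 * -1.9 + -3.2
= 3.42 + -3.61 + -3.2
= -3.39
Since -3.39 < 0, the point is on the negative side.

0


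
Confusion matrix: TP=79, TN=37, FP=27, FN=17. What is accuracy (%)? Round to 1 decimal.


Accuracy = (TP + TN) / (TP + TN + FP + FN) * 100
= (79 + 37) / (79 + 37 + 27 + 17)
= 116 / 160
= 0.725
= 72.5%

72.5


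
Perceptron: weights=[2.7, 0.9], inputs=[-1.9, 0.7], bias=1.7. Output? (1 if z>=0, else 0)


z = w . x + b
= 2.7*-1.9 + 0.9*0.7 + 1.7
= -5.13 + 0.63 + 1.7
= -4.5 + 1.7
= -2.8
Since z = -2.8 < 0, output = 0

0


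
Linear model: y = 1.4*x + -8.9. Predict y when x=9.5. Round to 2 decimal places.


y = 1.4 * 9.5 + (-8.9)
= 13.3 + (-8.9)
= 4.40

4.40


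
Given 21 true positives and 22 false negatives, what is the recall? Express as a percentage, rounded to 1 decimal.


Recall = TP / (TP + FN) * 100
= 21 / (21 + 22)
= 21 / 43
= 0.4884
= 48.8%

48.8


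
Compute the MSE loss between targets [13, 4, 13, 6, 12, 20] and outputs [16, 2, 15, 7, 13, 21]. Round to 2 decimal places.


Differences: [-3, 2, -2, -1, -1, -1]
Squared errors: [9, 4, 4, 1, 1, 1]
Sum of squared errors = 20
MSE = 20 / 6 = 3.33

3.33


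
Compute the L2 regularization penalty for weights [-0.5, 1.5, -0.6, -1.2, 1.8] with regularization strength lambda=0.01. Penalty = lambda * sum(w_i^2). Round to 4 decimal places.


Squaring each weight:
(-0.5)^2 = 0.25
1.5^2 = 2.25
(-0.6)^2 = 0.36
(-1.2)^2 = 1.44
1.8^2 = 3.24
Sum of squares = 7.54
Penalty = 0.01 * 7.54 = 0.0754

0.0754


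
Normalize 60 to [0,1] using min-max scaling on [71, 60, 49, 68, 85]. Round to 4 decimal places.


Min = 49, Max = 85
Range = 85 - 49 = 36
Scaled = (x - min) / (max - min)
= (60 - 49) / 36
= 11 / 36
= 0.3056

0.3056


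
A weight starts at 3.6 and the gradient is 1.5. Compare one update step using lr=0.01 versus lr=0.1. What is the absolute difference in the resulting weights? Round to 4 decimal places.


With lr=0.01: w_new = 3.6 - 0.01 * 1.5 = 3.585
With lr=0.1: w_new = 3.6 - 0.1 * 1.5 = 3.45
Absolute difference = |3.585 - 3.45|
= 0.1350

0.1350


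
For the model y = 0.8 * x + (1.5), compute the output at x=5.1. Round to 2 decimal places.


y = 0.8 * 5.1 + (1.5)
= 4.08 + (1.5)
= 5.58

5.58


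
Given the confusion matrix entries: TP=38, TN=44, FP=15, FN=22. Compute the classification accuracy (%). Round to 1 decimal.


Accuracy = (TP + TN) / (TP + TN + FP + FN) * 100
= (38 + 44) / (38 + 44 + 15 + 22)
= 82 / 119
= 0.6891
= 68.9%

68.9


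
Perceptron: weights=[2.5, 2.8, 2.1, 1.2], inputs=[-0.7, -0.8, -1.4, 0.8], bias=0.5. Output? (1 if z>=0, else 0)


z = w . x + b
= 2.5*-0.7 + 2.8*-0.8 + 2.1*-1.4 + 1.2*0.8 + 0.5
= -1.75 + -2.24 + -2.94 + 0.96 + 0.5
= -5.97 + 0.5
= -5.47
Since z = -5.47 < 0, output = 0

0


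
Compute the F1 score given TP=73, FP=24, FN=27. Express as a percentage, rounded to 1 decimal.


Precision = TP / (TP + FP) = 73 / 97 = 0.7526
Recall = TP / (TP + FN) = 73 / 100 = 0.73
F1 = 2 * P * R / (P + R)
= 2 * 0.7526 * 0.73 / (0.7526 + 0.73)
= 1.0988 / 1.4826
= 0.7411
As percentage: 74.1%

74.1


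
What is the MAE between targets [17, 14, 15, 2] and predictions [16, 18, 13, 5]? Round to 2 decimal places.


Absolute errors: [1, 4, 2, 3]
Sum of absolute errors = 10
MAE = 10 / 4 = 2.50

2.50


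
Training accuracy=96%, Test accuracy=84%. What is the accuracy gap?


Gap = train_accuracy - test_accuracy
= 96 - 84
= 12%
This gap suggests the model is overfitting.

12


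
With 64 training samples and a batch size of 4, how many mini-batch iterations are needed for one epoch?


Iterations per epoch = dataset_size / batch_size
= 64 / 4
= 16

16


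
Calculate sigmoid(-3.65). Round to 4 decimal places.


sigmoid(z) = 1 / (1 + exp(-z))
exp(-(-3.65)) = exp(3.65) = 38.4747
1 + 38.4747 = 39.4747
1 / 39.4747 = 0.0253

0.0253


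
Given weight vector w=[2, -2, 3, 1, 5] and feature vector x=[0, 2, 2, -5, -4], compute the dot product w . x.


Element-wise products:
2 * 0 = 0
-2 * 2 = -4
3 * 2 = 6
1 * -5 = -5
5 * -4 = -20
Sum = 0 + -4 + 6 + -5 + -20
= -23

-23


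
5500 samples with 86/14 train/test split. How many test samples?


Train samples = 5500 * 86% = 4730
Test samples = 5500 - 4730
= 770

770


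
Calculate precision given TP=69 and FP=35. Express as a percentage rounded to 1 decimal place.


Precision = TP / (TP + FP) * 100
= 69 / (69 + 35)
= 69 / 104
= 0.6635
= 66.3%

66.3


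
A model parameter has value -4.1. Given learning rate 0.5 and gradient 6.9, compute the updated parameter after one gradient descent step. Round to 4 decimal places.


w_new = w_old - lr * gradient
= -4.1 - 0.5 * 6.9
= -4.1 - (3.45)
= -7.5500

-7.5500


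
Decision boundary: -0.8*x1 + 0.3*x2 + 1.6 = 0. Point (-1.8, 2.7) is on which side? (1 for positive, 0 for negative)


Compute -0.8 * -1.8 + 0.3 * 2.7 + 1.6
= 1.44 + 0.81 + 1.6
= 3.85
Since 3.85 >= 0, the point is on the positive side.

1


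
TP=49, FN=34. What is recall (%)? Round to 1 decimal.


Recall = TP / (TP + FN) * 100
= 49 / (49 + 34)
= 49 / 83
= 0.5904
= 59.0%

59.0


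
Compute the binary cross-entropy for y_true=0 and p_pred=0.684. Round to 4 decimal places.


For y=0: Loss = -log(1-p)
= -log(1 - 0.684)
= -log(0.316)
= -(-1.152)
= 1.1520

1.1520


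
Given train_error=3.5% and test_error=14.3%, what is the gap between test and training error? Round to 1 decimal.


Generalization gap = test_error - train_error
= 14.3 - 3.5
= 10.8%
A large gap suggests overfitting.

10.8


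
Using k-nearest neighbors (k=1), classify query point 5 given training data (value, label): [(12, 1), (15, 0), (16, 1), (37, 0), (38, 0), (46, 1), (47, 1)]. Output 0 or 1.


Distances from query 5:
Point 12 (class 1): distance = 7
K=1 nearest neighbors: classes = [1]
Votes for class 1: 1 / 1
Majority vote => class 1

1


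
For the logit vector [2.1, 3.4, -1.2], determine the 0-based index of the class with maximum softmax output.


Softmax is a monotonic transformation, so it preserves the argmax.
We need to find the index of the maximum logit.
Index 0: 2.1
Index 1: 3.4
Index 2: -1.2
Maximum logit = 3.4 at index 1

1


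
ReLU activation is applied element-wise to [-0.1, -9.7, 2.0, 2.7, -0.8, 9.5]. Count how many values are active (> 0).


ReLU(x) = max(0, x) for each element:
ReLU(-0.1) = 0
ReLU(-9.7) = 0
ReLU(2.0) = 2.0
ReLU(2.7) = 2.7
ReLU(-0.8) = 0
ReLU(9.5) = 9.5
Active neurons (>0): 3

3


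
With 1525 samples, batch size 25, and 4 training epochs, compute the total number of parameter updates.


Iterations per epoch = 1525 / 25 = 61
Total updates = iterations_per_epoch * epochs
= 61 * 4
= 244

244


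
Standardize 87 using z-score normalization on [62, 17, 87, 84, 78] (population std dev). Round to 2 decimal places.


Mean = (62 + 17 + 87 + 84 + 78) / 5 = 65.6
Variance = sum((x_i - mean)^2) / n = 665.04
Std = sqrt(665.04) = 25.7884
Z = (x - mean) / std
= (87 - 65.6) / 25.7884
= 21.4 / 25.7884
= 0.83

0.83


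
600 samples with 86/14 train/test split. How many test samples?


Train samples = 600 * 86% = 516
Test samples = 600 - 516
= 84

84


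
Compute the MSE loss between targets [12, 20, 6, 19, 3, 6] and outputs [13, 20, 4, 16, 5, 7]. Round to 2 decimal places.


Differences: [-1, 0, 2, 3, -2, -1]
Squared errors: [1, 0, 4, 9, 4, 1]
Sum of squared errors = 19
MSE = 19 / 6 = 3.17

3.17


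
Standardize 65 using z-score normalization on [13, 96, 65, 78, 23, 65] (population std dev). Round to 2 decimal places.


Mean = (13 + 96 + 65 + 78 + 23 + 65) / 6 = 56.6667
Variance = sum((x_i - mean)^2) / n = 863.5556
Std = sqrt(863.5556) = 29.3863
Z = (x - mean) / std
= (65 - 56.6667) / 29.3863
= 8.3333 / 29.3863
= 0.28

0.28


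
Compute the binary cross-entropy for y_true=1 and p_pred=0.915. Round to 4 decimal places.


For y=1: Loss = -log(p)
= -log(0.915)
= -(-0.0888)
= 0.0888

0.0888


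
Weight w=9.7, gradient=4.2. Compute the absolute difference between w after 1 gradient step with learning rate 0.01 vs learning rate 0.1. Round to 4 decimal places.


With lr=0.01: w_new = 9.7 - 0.01 * 4.2 = 9.658
With lr=0.1: w_new = 9.7 - 0.1 * 4.2 = 9.28
Absolute difference = |9.658 - 9.28|
= 0.3780

0.3780


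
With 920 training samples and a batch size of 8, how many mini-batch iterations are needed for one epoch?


Iterations per epoch = dataset_size / batch_size
= 920 / 8
= 115

115


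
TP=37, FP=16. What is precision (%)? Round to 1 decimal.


Precision = TP / (TP + FP) * 100
= 37 / (37 + 16)
= 37 / 53
= 0.6981
= 69.8%

69.8


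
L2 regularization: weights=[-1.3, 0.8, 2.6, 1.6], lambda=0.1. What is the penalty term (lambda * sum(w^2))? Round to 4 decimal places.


Squaring each weight:
(-1.3)^2 = 1.69
0.8^2 = 0.64
2.6^2 = 6.76
1.6^2 = 2.56
Sum of squares = 11.65
Penalty = 0.1 * 11.65 = 1.1650

1.1650


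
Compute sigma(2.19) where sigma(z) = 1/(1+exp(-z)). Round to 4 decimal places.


sigmoid(z) = 1 / (1 + exp(-z))
exp(-(2.19)) = exp(-2.19) = 0.1119
1 + 0.1119 = 1.1119
1 / 1.1119 = 0.8993

0.8993


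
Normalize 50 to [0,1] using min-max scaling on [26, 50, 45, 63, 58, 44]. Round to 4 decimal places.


Min = 26, Max = 63
Range = 63 - 26 = 37
Scaled = (x - min) / (max - min)
= (50 - 26) / 37
= 24 / 37
= 0.6486

0.6486


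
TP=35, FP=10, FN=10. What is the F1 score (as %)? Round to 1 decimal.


Precision = TP / (TP + FP) = 35 / 45 = 0.7778
Recall = TP / (TP + FN) = 35 / 45 = 0.7778
F1 = 2 * P * R / (P + R)
= 2 * 0.7778 * 0.7778 / (0.7778 + 0.7778)
= 1.2099 / 1.5556
= 0.7778
As percentage: 77.8%

77.8


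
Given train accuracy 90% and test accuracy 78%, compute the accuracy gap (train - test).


Gap = train_accuracy - test_accuracy
= 90 - 78
= 12%
This gap suggests the model is overfitting.

12


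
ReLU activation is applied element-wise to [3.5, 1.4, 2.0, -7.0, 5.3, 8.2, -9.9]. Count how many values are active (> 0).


ReLU(x) = max(0, x) for each element:
ReLU(3.5) = 3.5
ReLU(1.4) = 1.4
ReLU(2.0) = 2.0
ReLU(-7.0) = 0
ReLU(5.3) = 5.3
ReLU(8.2) = 8.2
ReLU(-9.9) = 0
Active neurons (>0): 5

5


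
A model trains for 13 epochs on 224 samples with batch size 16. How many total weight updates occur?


Iterations per epoch = 224 / 16 = 14
Total updates = iterations_per_epoch * epochs
= 14 * 13
= 182

182


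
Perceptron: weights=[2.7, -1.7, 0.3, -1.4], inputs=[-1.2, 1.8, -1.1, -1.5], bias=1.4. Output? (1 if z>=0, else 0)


z = w . x + b
= 2.7*-1.2 + -1.7*1.8 + 0.3*-1.1 + -1.4*-1.5 + 1.4
= -3.24 + -3.06 + -0.33 + 2.1 + 1.4
= -4.53 + 1.4
= -3.13
Since z = -3.13 < 0, output = 0

0


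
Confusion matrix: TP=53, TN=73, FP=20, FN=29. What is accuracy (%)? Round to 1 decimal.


Accuracy = (TP + TN) / (TP + TN + FP + FN) * 100
= (53 + 73) / (53 + 73 + 20 + 29)
= 126 / 175
= 0.72
= 72.0%

72.0


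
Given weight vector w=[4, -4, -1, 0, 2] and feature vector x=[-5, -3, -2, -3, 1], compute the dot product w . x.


Element-wise products:
4 * -5 = -20
-4 * -3 = 12
-1 * -2 = 2
0 * -3 = 0
2 * 1 = 2
Sum = -20 + 12 + 2 + 0 + 2
= -4

-4


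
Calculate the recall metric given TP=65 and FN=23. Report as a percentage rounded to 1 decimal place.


Recall = TP / (TP + FN) * 100
= 65 / (65 + 23)
= 65 / 88
= 0.7386
= 73.9%

73.9


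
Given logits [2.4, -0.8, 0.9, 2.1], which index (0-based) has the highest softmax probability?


Softmax is a monotonic transformation, so it preserves the argmax.
We need to find the index of the maximum logit.
Index 0: 2.4
Index 1: -0.8
Index 2: 0.9
Index 3: 2.1
Maximum logit = 2.4 at index 0

0


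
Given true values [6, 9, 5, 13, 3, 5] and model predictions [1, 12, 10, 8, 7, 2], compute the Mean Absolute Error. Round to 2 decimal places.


Absolute errors: [5, 3, 5, 5, 4, 3]
Sum of absolute errors = 25
MAE = 25 / 6 = 4.17

4.17


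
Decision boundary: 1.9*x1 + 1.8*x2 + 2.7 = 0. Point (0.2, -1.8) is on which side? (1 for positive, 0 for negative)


Compute 1.9 * 0.2 + 1.8 * -1.8 + 2.7
= 0.38 + -3.24 + 2.7
= -0.16
Since -0.16 < 0, the point is on the negative side.

0


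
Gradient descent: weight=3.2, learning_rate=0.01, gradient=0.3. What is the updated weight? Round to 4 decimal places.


w_new = w_old - lr * gradient
= 3.2 - 0.01 * 0.3
= 3.2 - (0.003)
= 3.1970

3.1970


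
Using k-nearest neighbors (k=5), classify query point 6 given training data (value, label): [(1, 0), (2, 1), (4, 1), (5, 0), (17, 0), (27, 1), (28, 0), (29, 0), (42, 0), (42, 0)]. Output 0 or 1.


Distances from query 6:
Point 5 (class 0): distance = 1
Point 4 (class 1): distance = 2
Point 2 (class 1): distance = 4
Point 1 (class 0): distance = 5
Point 17 (class 0): distance = 11
K=5 nearest neighbors: classes = [0, 1, 1, 0, 0]
Votes for class 1: 2 / 5
Majority vote => class 0

0


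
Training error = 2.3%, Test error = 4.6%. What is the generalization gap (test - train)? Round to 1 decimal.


Generalization gap = test_error - train_error
= 4.6 - 2.3
= 2.3%
A moderate gap.

2.3


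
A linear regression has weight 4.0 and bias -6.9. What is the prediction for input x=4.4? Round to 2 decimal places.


y = 4.0 * 4.4 + (-6.9)
= 17.6 + (-6.9)
= 10.70

10.70


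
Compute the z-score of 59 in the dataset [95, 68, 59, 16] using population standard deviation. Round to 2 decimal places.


Mean = (95 + 68 + 59 + 16) / 4 = 59.5
Variance = sum((x_i - mean)^2) / n = 806.25
Std = sqrt(806.25) = 28.3945
Z = (x - mean) / std
= (59 - 59.5) / 28.3945
= -0.5 / 28.3945
= -0.02

-0.02


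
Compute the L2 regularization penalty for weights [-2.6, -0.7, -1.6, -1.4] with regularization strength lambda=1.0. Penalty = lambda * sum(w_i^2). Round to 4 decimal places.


Squaring each weight:
(-2.6)^2 = 6.76
(-0.7)^2 = 0.49
(-1.6)^2 = 2.56
(-1.4)^2 = 1.96
Sum of squares = 11.77
Penalty = 1.0 * 11.77 = 11.7700

11.7700


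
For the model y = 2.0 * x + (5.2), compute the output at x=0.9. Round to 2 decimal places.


y = 2.0 * 0.9 + (5.2)
= 1.8 + (5.2)
= 7.00

7.00


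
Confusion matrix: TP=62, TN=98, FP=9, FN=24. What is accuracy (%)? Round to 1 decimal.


Accuracy = (TP + TN) / (TP + TN + FP + FN) * 100
= (62 + 98) / (62 + 98 + 9 + 24)
= 160 / 193
= 0.829
= 82.9%

82.9


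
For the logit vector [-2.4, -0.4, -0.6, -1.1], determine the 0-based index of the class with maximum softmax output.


Softmax is a monotonic transformation, so it preserves the argmax.
We need to find the index of the maximum logit.
Index 0: -2.4
Index 1: -0.4
Index 2: -0.6
Index 3: -1.1
Maximum logit = -0.4 at index 1

1


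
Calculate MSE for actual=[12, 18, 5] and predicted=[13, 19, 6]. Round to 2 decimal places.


Differences: [-1, -1, -1]
Squared errors: [1, 1, 1]
Sum of squared errors = 3
MSE = 3 / 3 = 1.00

1.00


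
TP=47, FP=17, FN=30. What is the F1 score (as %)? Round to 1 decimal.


Precision = TP / (TP + FP) = 47 / 64 = 0.7344
Recall = TP / (TP + FN) = 47 / 77 = 0.6104
F1 = 2 * P * R / (P + R)
= 2 * 0.7344 * 0.6104 / (0.7344 + 0.6104)
= 0.8965 / 1.3448
= 0.6667
As percentage: 66.7%

66.7


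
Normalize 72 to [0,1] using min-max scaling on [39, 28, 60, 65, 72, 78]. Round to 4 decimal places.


Min = 28, Max = 78
Range = 78 - 28 = 50
Scaled = (x - min) / (max - min)
= (72 - 28) / 50
= 44 / 50
= 0.8800

0.8800


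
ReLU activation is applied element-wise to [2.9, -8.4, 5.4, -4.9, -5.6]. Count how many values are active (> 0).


ReLU(x) = max(0, x) for each element:
ReLU(2.9) = 2.9
ReLU(-8.4) = 0
ReLU(5.4) = 5.4
ReLU(-4.9) = 0
ReLU(-5.6) = 0
Active neurons (>0): 2

2


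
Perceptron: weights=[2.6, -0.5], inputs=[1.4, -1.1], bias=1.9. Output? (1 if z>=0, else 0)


z = w . x + b
= 2.6*1.4 + -0.5*-1.1 + 1.9
= 3.64 + 0.55 + 1.9
= 4.19 + 1.9
= 6.09
Since z = 6.09 >= 0, output = 1

1


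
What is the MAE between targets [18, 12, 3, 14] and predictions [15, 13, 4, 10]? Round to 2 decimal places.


Absolute errors: [3, 1, 1, 4]
Sum of absolute errors = 9
MAE = 9 / 4 = 2.25

2.25


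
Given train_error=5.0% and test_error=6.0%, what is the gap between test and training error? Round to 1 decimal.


Generalization gap = test_error - train_error
= 6.0 - 5.0
= 1.0%
A small gap suggests good generalization.

1.0


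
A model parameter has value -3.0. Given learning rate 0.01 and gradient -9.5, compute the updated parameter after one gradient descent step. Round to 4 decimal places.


w_new = w_old - lr * gradient
= -3.0 - 0.01 * -9.5
= -3.0 - (-0.095)
= -2.9050

-2.9050


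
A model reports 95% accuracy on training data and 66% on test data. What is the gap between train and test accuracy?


Gap = train_accuracy - test_accuracy
= 95 - 66
= 29%
This large gap strongly indicates overfitting.

29


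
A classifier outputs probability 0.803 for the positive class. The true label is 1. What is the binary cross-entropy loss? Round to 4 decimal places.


For y=1: Loss = -log(p)
= -log(0.803)
= -(-0.2194)
= 0.2194

0.2194


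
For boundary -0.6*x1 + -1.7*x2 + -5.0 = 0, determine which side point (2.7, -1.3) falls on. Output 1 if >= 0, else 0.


Compute -0.6 * 2.7 + -1.7 * -1.3 + -5.0
= -1.62 + 2.21 + -5.0
= -4.41
Since -4.41 < 0, the point is on the negative side.

0


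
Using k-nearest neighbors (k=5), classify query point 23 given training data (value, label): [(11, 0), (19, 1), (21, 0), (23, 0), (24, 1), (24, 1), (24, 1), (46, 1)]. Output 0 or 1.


Distances from query 23:
Point 23 (class 0): distance = 0
Point 24 (class 1): distance = 1
Point 24 (class 1): distance = 1
Point 24 (class 1): distance = 1
Point 21 (class 0): distance = 2
K=5 nearest neighbors: classes = [0, 1, 1, 1, 0]
Votes for class 1: 3 / 5
Majority vote => class 1

1


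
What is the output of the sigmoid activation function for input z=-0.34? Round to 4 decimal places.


sigmoid(z) = 1 / (1 + exp(-z))
exp(-(-0.34)) = exp(0.34) = 1.4049
1 + 1.4049 = 2.4049
1 / 2.4049 = 0.4158

0.4158


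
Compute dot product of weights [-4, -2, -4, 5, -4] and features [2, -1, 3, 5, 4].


Element-wise products:
-4 * 2 = -8
-2 * -1 = 2
-4 * 3 = -12
5 * 5 = 25
-4 * 4 = -16
Sum = -8 + 2 + -12 + 25 + -16
= -9

-9


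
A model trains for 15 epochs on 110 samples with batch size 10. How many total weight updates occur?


Iterations per epoch = 110 / 10 = 11
Total updates = iterations_per_epoch * epochs
= 11 * 15
= 165

165


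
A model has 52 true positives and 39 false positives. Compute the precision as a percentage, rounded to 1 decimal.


Precision = TP / (TP + FP) * 100
= 52 / (52 + 39)
= 52 / 91
= 0.5714
= 57.1%

57.1


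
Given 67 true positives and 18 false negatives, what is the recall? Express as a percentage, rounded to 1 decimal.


Recall = TP / (TP + FN) * 100
= 67 / (67 + 18)
= 67 / 85
= 0.7882
= 78.8%

78.8


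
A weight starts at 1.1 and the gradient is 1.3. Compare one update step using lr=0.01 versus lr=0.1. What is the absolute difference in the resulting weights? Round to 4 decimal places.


With lr=0.01: w_new = 1.1 - 0.01 * 1.3 = 1.087
With lr=0.1: w_new = 1.1 - 0.1 * 1.3 = 0.97
Absolute difference = |1.087 - 0.97|
= 0.1170

0.1170


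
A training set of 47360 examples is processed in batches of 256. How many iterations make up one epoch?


Iterations per epoch = dataset_size / batch_size
= 47360 / 256
= 185

185


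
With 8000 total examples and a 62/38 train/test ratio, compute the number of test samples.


Train samples = 8000 * 62% = 4960
Test samples = 8000 - 4960
= 3040

3040


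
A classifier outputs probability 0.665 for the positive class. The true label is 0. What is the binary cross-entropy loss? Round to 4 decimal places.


For y=0: Loss = -log(1-p)
= -log(1 - 0.665)
= -log(0.335)
= -(-1.0936)
= 1.0936

1.0936


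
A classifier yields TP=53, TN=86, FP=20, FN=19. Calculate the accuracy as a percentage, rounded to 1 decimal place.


Accuracy = (TP + TN) / (TP + TN + FP + FN) * 100
= (53 + 86) / (53 + 86 + 20 + 19)
= 139 / 178
= 0.7809
= 78.1%

78.1


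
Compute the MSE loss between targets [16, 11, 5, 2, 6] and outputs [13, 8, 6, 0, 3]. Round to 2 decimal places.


Differences: [3, 3, -1, 2, 3]
Squared errors: [9, 9, 1, 4, 9]
Sum of squared errors = 32
MSE = 32 / 5 = 6.40

6.40


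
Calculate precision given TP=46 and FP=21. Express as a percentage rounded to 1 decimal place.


Precision = TP / (TP + FP) * 100
= 46 / (46 + 21)
= 46 / 67
= 0.6866
= 68.7%

68.7


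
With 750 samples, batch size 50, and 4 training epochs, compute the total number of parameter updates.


Iterations per epoch = 750 / 50 = 15
Total updates = iterations_per_epoch * epochs
= 15 * 4
= 60

60
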